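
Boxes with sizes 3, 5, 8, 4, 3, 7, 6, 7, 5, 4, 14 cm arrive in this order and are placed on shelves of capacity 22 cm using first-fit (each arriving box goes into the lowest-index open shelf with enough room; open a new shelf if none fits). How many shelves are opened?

  3 → shelf 1 (new)  [load 3/22]
  5 → shelf 1  [load 8/22]
  8 → shelf 1  [load 16/22]
  4 → shelf 1  [load 20/22]
  3 → shelf 2 (new)  [load 3/22]
  7 → shelf 2  [load 10/22]
  6 → shelf 2  [load 16/22]
  7 → shelf 3 (new)  [load 7/22]
  5 → shelf 2  [load 21/22]
  4 → shelf 3  [load 11/22]
  14 → shelf 4 (new)  [load 14/22]
4 shelves opened.

4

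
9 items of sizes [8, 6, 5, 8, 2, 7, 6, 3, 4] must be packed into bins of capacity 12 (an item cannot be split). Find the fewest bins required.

Total = 8 + 8 + 7 + 6 + 6 + 5 + 4 + 3 + 2 = 49.
Lower bound: ⌈49/12⌉ = 5 bins.
A packing using 5 bins:
  bin 1: 8 + 4 = 12
  bin 2: 8 + 3 = 11
  bin 3: 7 + 5 = 12
  bin 4: 6 + 6 = 12
  bin 5: 2 = 2
This matches the lower bound, so 5 is optimal.

5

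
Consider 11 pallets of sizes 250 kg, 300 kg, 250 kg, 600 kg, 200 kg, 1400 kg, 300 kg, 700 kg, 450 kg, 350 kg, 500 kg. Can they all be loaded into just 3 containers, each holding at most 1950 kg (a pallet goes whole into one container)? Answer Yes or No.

A valid assignment using 3 containers:
  container 1: 1400 + 500 = 1900
  container 2: 700 + 600 + 450 + 200 = 1950
  container 3: 350 + 300 + 300 + 250 + 250 = 1450
Every load is within 1950 kg, so 3 containers suffice.

Yes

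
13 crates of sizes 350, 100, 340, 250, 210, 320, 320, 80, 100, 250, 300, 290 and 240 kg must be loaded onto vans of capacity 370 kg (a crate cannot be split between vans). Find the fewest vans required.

10

Total = 350 + 340 + 320 + 320 + 300 + 290 + 250 + 250 + 240 + 210 + 100 + 100 + 80 = 3150 kg.
Lower bound: ⌈3150/370⌉ = 9 vans.
Also, 10 crates each exceed 185 kg, and no two of those can share a van, so at least 10 vans are needed.
A packing using 10 vans:
  van 1: 350 = 350
  van 2: 340 = 340
  van 3: 320 = 320
  van 4: 320 = 320
  van 5: 300 = 300
  van 6: 290 + 80 = 370
  van 7: 250 + 100 = 350
  van 8: 250 + 100 = 350
  van 9: 240 = 240
  van 10: 210 = 210
This matches the lower bound, so 10 is optimal.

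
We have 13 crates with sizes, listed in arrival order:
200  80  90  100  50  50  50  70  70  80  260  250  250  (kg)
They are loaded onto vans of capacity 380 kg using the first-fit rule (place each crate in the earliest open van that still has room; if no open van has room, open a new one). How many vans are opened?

6

  200 → van 1 (new)  [load 200/380]
  80 → van 1  [load 280/380]
  90 → van 1  [load 370/380]
  100 → van 2 (new)  [load 100/380]
  50 → van 2  [load 150/380]
  50 → van 2  [load 200/380]
  50 → van 2  [load 250/380]
  70 → van 2  [load 320/380]
  70 → van 3 (new)  [load 70/380]
  80 → van 3  [load 150/380]
  260 → van 4 (new)  [load 260/380]
  250 → van 5 (new)  [load 250/380]
  250 → van 6 (new)  [load 250/380]
6 vans opened.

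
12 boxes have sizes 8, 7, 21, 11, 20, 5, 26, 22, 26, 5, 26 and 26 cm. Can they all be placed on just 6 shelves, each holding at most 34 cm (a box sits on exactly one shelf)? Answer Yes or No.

Total = 203 cm; ⌈203/34⌉ = 6.
7 boxes each exceed half the capacity and cannot share a shelf, forcing at least 7 shelves.
At least 7 shelves are required, but only 6 are allowed.

No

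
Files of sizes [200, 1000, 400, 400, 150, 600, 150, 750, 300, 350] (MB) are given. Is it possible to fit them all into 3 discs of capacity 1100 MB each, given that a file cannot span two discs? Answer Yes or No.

Total = 4300 MB; ⌈4300/1100⌉ = 4.
At least 4 discs are required, but only 3 are allowed.

No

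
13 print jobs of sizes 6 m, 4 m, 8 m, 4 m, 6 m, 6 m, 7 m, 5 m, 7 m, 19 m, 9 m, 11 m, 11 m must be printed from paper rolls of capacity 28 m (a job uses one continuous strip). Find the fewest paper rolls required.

Total = 19 + 11 + 11 + 9 + 8 + 7 + 7 + 6 + 6 + 6 + 5 + 4 + 4 = 103 m.
Lower bound: ⌈103/28⌉ = 4 paper rolls.
A packing using 4 paper rolls:
  roll 1: 19 + 9 = 28
  roll 2: 11 + 11 + 6 = 28
  roll 3: 8 + 7 + 7 + 6 = 28
  roll 4: 6 + 5 + 4 + 4 = 19
This matches the lower bound, so 4 is optimal.

4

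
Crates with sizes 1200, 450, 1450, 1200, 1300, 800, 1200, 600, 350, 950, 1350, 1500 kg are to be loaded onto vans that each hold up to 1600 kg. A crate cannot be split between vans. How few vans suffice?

Total = 1500 + 1450 + 1350 + 1300 + 1200 + 1200 + 1200 + 950 + 800 + 600 + 450 + 350 = 12350 kg.
Lower bound: ⌈12350/1600⌉ = 8 vans.
A packing using 9 vans:
  van 1: 1500 = 1500
  van 2: 1450 = 1450
  van 3: 1350 = 1350
  van 4: 1300 = 1300
  van 5: 1200 + 350 = 1550
  van 6: 1200 = 1200
  van 7: 1200 = 1200
  van 8: 950 + 600 = 1550
  van 9: 800 + 450 = 1250
No arrangement into 8 vans stays within capacity, so 9 is optimal.

9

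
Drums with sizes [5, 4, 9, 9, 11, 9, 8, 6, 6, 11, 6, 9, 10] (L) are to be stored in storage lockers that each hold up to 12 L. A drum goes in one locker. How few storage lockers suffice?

Total = 11 + 11 + 10 + 9 + 9 + 9 + 9 + 8 + 6 + 6 + 6 + 5 + 4 = 103 L.
Lower bound: ⌈103/12⌉ = 9 storage lockers.
A packing using 10 storage lockers:
  locker 1: 11 = 11
  locker 2: 11 = 11
  locker 3: 10 = 10
  locker 4: 9 = 9
  locker 5: 9 = 9
  locker 6: 9 = 9
  locker 7: 9 = 9
  locker 8: 8 + 4 = 12
  locker 9: 6 + 6 = 12
  locker 10: 6 + 5 = 11
No arrangement into 9 storage lockers stays within capacity, so 10 is optimal.

10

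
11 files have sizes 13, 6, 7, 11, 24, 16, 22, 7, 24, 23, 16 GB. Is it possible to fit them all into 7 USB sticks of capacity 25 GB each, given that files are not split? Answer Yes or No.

No

Total = 169 GB; ⌈169/25⌉ = 7.
The bound of 7 does not rule out 7, but exhaustive search shows no assignment into 7 USB sticks of capacity 25 GB exists — the minimum is 8.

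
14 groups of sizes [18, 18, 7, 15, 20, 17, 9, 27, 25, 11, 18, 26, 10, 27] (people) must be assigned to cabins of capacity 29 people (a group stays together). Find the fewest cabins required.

Total = 27 + 27 + 26 + 25 + 20 + 18 + 18 + 18 + 17 + 15 + 11 + 10 + 9 + 7 = 248 people.
Lower bound: ⌈248/29⌉ = 9 cabins.
Also, 10 groups each exceed 29/2 people, and no two of those can share a cabin, so at least 10 cabins are needed.
A packing using 10 cabins:
  cabin 1: 27 = 27
  cabin 2: 27 = 27
  cabin 3: 26 = 26
  cabin 4: 25 = 25
  cabin 5: 20 + 9 = 29
  cabin 6: 18 + 11 = 29
  cabin 7: 18 + 10 = 28
  cabin 8: 18 + 7 = 25
  cabin 9: 17 = 17
  cabin 10: 15 = 15
This matches the lower bound, so 10 is optimal.

10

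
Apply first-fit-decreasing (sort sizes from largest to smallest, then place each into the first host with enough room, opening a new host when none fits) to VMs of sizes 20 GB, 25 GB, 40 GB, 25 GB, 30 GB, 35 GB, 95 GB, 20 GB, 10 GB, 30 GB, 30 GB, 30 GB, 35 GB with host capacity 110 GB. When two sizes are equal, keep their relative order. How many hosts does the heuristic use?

4

Sorted descending: 95, 40, 35, 35, 30, 30, 30, 30, 25, 25, 20, 20, 10.
  95 → host 1 (new)  [load 95/110]
  40 → host 2 (new)  [load 40/110]
  35 → host 2  [load 75/110]
  35 → host 2  [load 110/110]
  30 → host 3 (new)  [load 30/110]
  30 → host 3  [load 60/110]
  30 → host 3  [load 90/110]
  30 → host 4 (new)  [load 30/110]
  25 → host 4  [load 55/110]
  25 → host 4  [load 80/110]
  20 → host 3  [load 110/110]
  20 → host 4  [load 100/110]
  10 → host 1  [load 105/110]
4 hosts opened.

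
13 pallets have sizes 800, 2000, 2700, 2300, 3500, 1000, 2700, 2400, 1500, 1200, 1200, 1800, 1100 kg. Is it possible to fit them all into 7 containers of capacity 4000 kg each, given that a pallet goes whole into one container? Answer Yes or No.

A valid assignment using 7 containers:
  container 1: 3500 = 3500
  container 2: 2700 + 1200 = 3900
  container 3: 2700 + 1200 = 3900
  container 4: 2400 + 1500 = 3900
  container 5: 2300 + 1100 = 3400
  container 6: 2000 + 1800 = 3800
  container 7: 1000 + 800 = 1800
Every load is within 4000 kg, so 7 containers suffice.

Yes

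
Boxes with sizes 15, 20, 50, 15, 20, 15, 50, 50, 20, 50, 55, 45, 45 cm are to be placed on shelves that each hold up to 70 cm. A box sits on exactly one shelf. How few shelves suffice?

Total = 55 + 50 + 50 + 50 + 50 + 45 + 45 + 20 + 20 + 20 + 15 + 15 + 15 = 450 cm.
Lower bound: ⌈450/70⌉ = 7 shelves.
A packing using 7 shelves:
  shelf 1: 55 + 15 = 70
  shelf 2: 50 + 20 = 70
  shelf 3: 50 + 20 = 70
  shelf 4: 50 + 20 = 70
  shelf 5: 50 + 15 = 65
  shelf 6: 45 + 15 = 60
  shelf 7: 45 = 45
This matches the lower bound, so 7 is optimal.

7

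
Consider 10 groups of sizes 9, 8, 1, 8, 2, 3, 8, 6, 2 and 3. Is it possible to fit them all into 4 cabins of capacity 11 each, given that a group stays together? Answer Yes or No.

No

Total = 50; ⌈50/11⌉ = 5.
At least 5 cabins are required, but only 4 are allowed.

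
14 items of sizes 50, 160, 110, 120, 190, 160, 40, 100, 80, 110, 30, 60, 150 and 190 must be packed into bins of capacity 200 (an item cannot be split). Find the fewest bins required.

Total = 190 + 190 + 160 + 160 + 150 + 120 + 110 + 110 + 100 + 80 + 60 + 50 + 40 + 30 = 1550.
Lower bound: ⌈1550/200⌉ = 8 bins.
A packing using 9 bins:
  bin 1: 190 = 190
  bin 2: 190 = 190
  bin 3: 160 + 40 = 200
  bin 4: 160 + 30 = 190
  bin 5: 150 + 50 = 200
  bin 6: 120 + 80 = 200
  bin 7: 110 + 60 = 170
  bin 8: 110 = 110
  bin 9: 100 = 100
No arrangement into 8 bins stays within capacity, so 9 is optimal.

9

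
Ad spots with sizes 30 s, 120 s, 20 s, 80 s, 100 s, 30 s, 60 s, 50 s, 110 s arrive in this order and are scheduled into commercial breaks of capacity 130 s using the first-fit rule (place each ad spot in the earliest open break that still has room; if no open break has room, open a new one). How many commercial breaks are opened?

5

  30 → break 1 (new)  [load 30/130]
  120 → break 2 (new)  [load 120/130]
  20 → break 1  [load 50/130]
  80 → break 1  [load 130/130]
  100 → break 3 (new)  [load 100/130]
  30 → break 3  [load 130/130]
  60 → break 4 (new)  [load 60/130]
  50 → break 4  [load 110/130]
  110 → break 5 (new)  [load 110/130]
5 commercial breaks opened.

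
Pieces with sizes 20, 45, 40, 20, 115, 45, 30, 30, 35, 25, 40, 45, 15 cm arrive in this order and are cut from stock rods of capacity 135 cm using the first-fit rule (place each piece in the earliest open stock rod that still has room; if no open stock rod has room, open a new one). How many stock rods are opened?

  20 → stock rod 1 (new)  [load 20/135]
  45 → stock rod 1  [load 65/135]
  40 → stock rod 1  [load 105/135]
  20 → stock rod 1  [load 125/135]
  115 → stock rod 2 (new)  [load 115/135]
  45 → stock rod 3 (new)  [load 45/135]
  30 → stock rod 3  [load 75/135]
  30 → stock rod 3  [load 105/135]
  35 → stock rod 4 (new)  [load 35/135]
  25 → stock rod 3  [load 130/135]
  40 → stock rod 4  [load 75/135]
  45 → stock rod 4  [load 120/135]
  15 → stock rod 2  [load 130/135]
4 stock rods opened.

4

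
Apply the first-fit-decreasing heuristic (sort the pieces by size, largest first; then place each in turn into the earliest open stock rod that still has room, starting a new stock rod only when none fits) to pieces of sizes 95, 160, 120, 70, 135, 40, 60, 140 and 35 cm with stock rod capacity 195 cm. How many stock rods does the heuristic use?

5

Sorted descending: 160, 140, 135, 120, 95, 70, 60, 40, 35.
  160 → stock rod 1 (new)  [load 160/195]
  140 → stock rod 2 (new)  [load 140/195]
  135 → stock rod 3 (new)  [load 135/195]
  120 → stock rod 4 (new)  [load 120/195]
  95 → stock rod 5 (new)  [load 95/195]
  70 → stock rod 4  [load 190/195]
  60 → stock rod 3  [load 195/195]
  40 → stock rod 2  [load 180/195]
  35 → stock rod 1  [load 195/195]
5 stock rods opened.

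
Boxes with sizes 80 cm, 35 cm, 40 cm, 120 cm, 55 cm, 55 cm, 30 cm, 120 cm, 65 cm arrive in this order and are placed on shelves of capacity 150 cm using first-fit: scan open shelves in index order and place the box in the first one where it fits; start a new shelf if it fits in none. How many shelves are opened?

  80 → shelf 1 (new)  [load 80/150]
  35 → shelf 1  [load 115/150]
  40 → shelf 2 (new)  [load 40/150]
  120 → shelf 3 (new)  [load 120/150]
  55 → shelf 2  [load 95/150]
  55 → shelf 2  [load 150/150]
  30 → shelf 1  [load 145/150]
  120 → shelf 4 (new)  [load 120/150]
  65 → shelf 5 (new)  [load 65/150]
5 shelves opened.

5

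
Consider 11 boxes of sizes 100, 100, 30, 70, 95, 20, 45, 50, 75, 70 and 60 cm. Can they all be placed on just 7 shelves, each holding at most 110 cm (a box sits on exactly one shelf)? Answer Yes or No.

Total = 715 cm; ⌈715/110⌉ = 7.
The bound of 7 does not rule out 7, but exhaustive search shows no assignment into 7 shelves of capacity 110 cm exists — the minimum is 8.

No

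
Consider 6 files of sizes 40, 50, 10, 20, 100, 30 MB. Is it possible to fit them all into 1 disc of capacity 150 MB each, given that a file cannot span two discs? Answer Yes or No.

Total = 250 MB; ⌈250/150⌉ = 2.
At least 2 discs are required, but only 1 is allowed.

No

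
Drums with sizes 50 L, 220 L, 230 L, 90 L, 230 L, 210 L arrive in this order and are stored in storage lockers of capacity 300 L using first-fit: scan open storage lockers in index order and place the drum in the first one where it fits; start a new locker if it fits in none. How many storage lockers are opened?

  50 → locker 1 (new)  [load 50/300]
  220 → locker 1  [load 270/300]
  230 → locker 2 (new)  [load 230/300]
  90 → locker 3 (new)  [load 90/300]
  230 → locker 4 (new)  [load 230/300]
  210 → locker 3  [load 300/300]
4 storage lockers opened.

4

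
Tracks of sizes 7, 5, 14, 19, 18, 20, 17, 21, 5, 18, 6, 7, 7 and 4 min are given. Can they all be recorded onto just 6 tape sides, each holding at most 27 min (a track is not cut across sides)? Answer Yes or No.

No

Total = 168 min; ⌈168/27⌉ = 7.
At least 7 tape sides are required, but only 6 are allowed.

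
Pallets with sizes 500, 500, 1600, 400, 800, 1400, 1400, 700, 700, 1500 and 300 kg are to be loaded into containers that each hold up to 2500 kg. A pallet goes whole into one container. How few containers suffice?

Total = 1600 + 1500 + 1400 + 1400 + 800 + 700 + 700 + 500 + 500 + 400 + 300 = 9800 kg.
Lower bound: ⌈9800/2500⌉ = 4 containers.
A packing using 4 containers:
  container 1: 1600 + 800 = 2400
  container 2: 1500 + 700 + 300 = 2500
  container 3: 1400 + 700 + 400 = 2500
  container 4: 1400 + 500 + 500 = 2400
This matches the lower bound, so 4 is optimal.

4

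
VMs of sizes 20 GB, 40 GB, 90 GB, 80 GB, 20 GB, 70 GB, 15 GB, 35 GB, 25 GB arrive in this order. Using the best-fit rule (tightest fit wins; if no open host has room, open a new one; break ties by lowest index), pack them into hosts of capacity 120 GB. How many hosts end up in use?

  20 → host 1 (new)  [load 20/120]
  40 → host 1  [load 60/120]
  90 → host 2 (new)  [load 90/120]
  80 → host 3 (new)  [load 80/120]
  20 → host 2  [load 110/120]
  70 → host 4 (new)  [load 70/120]
  15 → host 3  [load 95/120]
  35 → host 4  [load 105/120]
  25 → host 3  [load 120/120]
4 hosts opened.

4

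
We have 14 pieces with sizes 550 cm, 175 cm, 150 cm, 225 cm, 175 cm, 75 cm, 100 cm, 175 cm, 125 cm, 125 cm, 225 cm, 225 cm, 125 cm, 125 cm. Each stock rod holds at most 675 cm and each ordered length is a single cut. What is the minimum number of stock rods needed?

4

Total = 550 + 225 + 225 + 225 + 175 + 175 + 175 + 150 + 125 + 125 + 125 + 125 + 100 + 75 = 2575 cm.
Lower bound: ⌈2575/675⌉ = 4 stock rods.
A packing using 4 stock rods:
  stock rod 1: 550 + 125 = 675
  stock rod 2: 225 + 225 + 225 = 675
  stock rod 3: 175 + 175 + 175 + 150 = 675
  stock rod 4: 125 + 125 + 125 + 100 + 75 = 550
This matches the lower bound, so 4 is optimal.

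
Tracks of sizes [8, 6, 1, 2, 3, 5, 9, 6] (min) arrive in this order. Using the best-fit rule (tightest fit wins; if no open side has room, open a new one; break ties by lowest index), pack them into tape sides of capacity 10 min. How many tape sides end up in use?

5

  8 → side 1 (new)  [load 8/10]
  6 → side 2 (new)  [load 6/10]
  1 → side 1  [load 9/10]
  2 → side 2  [load 8/10]
  3 → side 3 (new)  [load 3/10]
  5 → side 3  [load 8/10]
  9 → side 4 (new)  [load 9/10]
  6 → side 5 (new)  [load 6/10]
5 tape sides opened.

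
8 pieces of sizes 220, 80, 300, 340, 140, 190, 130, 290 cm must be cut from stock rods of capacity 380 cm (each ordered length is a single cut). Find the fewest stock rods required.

5

Total = 340 + 300 + 290 + 220 + 190 + 140 + 130 + 80 = 1690 cm.
Lower bound: ⌈1690/380⌉ = 5 stock rods.
A packing using 5 stock rods:
  stock rod 1: 340 = 340
  stock rod 2: 300 + 80 = 380
  stock rod 3: 290 = 290
  stock rod 4: 220 + 140 = 360
  stock rod 5: 190 + 130 = 320
This matches the lower bound, so 5 is optimal.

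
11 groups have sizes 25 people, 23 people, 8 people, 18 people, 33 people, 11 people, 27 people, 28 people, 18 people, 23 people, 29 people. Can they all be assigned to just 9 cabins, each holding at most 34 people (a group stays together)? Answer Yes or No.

Yes

A valid assignment using 9 cabins:
  cabin 1: 33 = 33
  cabin 2: 29 = 29
  cabin 3: 28 = 28
  cabin 4: 27 = 27
  cabin 5: 25 + 8 = 33
  cabin 6: 23 + 11 = 34
  cabin 7: 23 = 23
  cabin 8: 18 = 18
  cabin 9: 18 = 18
Every load is within 34 people, so 9 cabins suffice.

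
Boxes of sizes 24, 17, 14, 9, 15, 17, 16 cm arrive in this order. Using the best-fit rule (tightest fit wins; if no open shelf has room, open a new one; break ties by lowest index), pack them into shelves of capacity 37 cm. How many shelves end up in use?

4

  24 → shelf 1 (new)  [load 24/37]
  17 → shelf 2 (new)  [load 17/37]
  14 → shelf 2  [load 31/37]
  9 → shelf 1  [load 33/37]
  15 → shelf 3 (new)  [load 15/37]
  17 → shelf 3  [load 32/37]
  16 → shelf 4 (new)  [load 16/37]
4 shelves opened.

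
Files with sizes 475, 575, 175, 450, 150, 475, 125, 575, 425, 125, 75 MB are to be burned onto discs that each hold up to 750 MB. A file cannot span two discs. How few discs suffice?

6

Total = 575 + 575 + 475 + 475 + 450 + 425 + 175 + 150 + 125 + 125 + 75 = 3625 MB.
Lower bound: ⌈3625/750⌉ = 5 discs.
Also, 6 files each exceed 375 MB, and no two of those can share a disc, so at least 6 discs are needed.
A packing using 6 discs:
  disc 1: 575 + 175 = 750
  disc 2: 575 + 150 = 725
  disc 3: 475 + 125 + 125 = 725
  disc 4: 475 + 75 = 550
  disc 5: 450 = 450
  disc 6: 425 = 425
This matches the lower bound, so 6 is optimal.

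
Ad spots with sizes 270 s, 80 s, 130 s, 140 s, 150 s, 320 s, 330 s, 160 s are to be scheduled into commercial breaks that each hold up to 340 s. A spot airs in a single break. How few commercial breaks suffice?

Total = 330 + 320 + 270 + 160 + 150 + 140 + 130 + 80 = 1580 s.
Lower bound: ⌈1580/340⌉ = 5 commercial breaks.
A packing using 6 commercial breaks:
  break 1: 330 = 330
  break 2: 320 = 320
  break 3: 270 = 270
  break 4: 160 + 150 = 310
  break 5: 140 + 130 = 270
  break 6: 80 = 80
No arrangement into 5 commercial breaks stays within capacity, so 6 is optimal.

6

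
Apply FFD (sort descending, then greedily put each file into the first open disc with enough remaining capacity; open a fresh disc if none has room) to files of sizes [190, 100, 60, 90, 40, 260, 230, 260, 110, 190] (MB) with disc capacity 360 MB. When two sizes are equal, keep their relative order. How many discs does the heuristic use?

Sorted descending: 260, 260, 230, 190, 190, 110, 100, 90, 60, 40.
  260 → disc 1 (new)  [load 260/360]
  260 → disc 2 (new)  [load 260/360]
  230 → disc 3 (new)  [load 230/360]
  190 → disc 4 (new)  [load 190/360]
  190 → disc 5 (new)  [load 190/360]
  110 → disc 3  [load 340/360]
  100 → disc 1  [load 360/360]
  90 → disc 2  [load 350/360]
  60 → disc 4  [load 250/360]
  40 → disc 4  [load 290/360]
5 discs opened.

5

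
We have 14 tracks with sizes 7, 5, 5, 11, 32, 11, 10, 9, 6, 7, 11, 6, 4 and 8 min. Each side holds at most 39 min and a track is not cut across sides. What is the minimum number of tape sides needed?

4

Total = 32 + 11 + 11 + 11 + 10 + 9 + 8 + 7 + 7 + 6 + 6 + 5 + 5 + 4 = 132 min.
Lower bound: ⌈132/39⌉ = 4 tape sides.
A packing using 4 tape sides:
  side 1: 32 + 7 = 39
  side 2: 11 + 11 + 11 + 6 = 39
  side 3: 10 + 9 + 8 + 7 + 5 = 39
  side 4: 6 + 5 + 4 = 15
This matches the lower bound, so 4 is optimal.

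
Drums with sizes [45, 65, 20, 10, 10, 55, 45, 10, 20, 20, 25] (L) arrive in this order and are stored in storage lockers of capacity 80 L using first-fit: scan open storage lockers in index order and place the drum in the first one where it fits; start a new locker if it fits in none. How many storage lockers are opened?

5

  45 → locker 1 (new)  [load 45/80]
  65 → locker 2 (new)  [load 65/80]
  20 → locker 1  [load 65/80]
  10 → locker 1  [load 75/80]
  10 → locker 2  [load 75/80]
  55 → locker 3 (new)  [load 55/80]
  45 → locker 4 (new)  [load 45/80]
  10 → locker 3  [load 65/80]
  20 → locker 4  [load 65/80]
  20 → locker 5 (new)  [load 20/80]
  25 → locker 5  [load 45/80]
5 storage lockers opened.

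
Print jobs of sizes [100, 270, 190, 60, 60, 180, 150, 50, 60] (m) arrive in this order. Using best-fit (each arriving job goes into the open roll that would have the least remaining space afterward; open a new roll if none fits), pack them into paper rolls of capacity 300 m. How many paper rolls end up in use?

4

  100 → roll 1 (new)  [load 100/300]
  270 → roll 2 (new)  [load 270/300]
  190 → roll 1  [load 290/300]
  60 → roll 3 (new)  [load 60/300]
  60 → roll 3  [load 120/300]
  180 → roll 3  [load 300/300]
  150 → roll 4 (new)  [load 150/300]
  50 → roll 4  [load 200/300]
  60 → roll 4  [load 260/300]
4 paper rolls opened.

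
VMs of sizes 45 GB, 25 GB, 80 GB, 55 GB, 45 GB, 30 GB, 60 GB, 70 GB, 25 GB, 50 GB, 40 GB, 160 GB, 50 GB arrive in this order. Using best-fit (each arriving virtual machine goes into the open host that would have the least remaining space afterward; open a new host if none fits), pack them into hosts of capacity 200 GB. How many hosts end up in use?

  45 → host 1 (new)  [load 45/200]
  25 → host 1  [load 70/200]
  80 → host 1  [load 150/200]
  55 → host 2 (new)  [load 55/200]
  45 → host 1  [load 195/200]
  30 → host 2  [load 85/200]
  60 → host 2  [load 145/200]
  70 → host 3 (new)  [load 70/200]
  25 → host 2  [load 170/200]
  50 → host 3  [load 120/200]
  40 → host 3  [load 160/200]
  160 → host 4 (new)  [load 160/200]
  50 → host 5 (new)  [load 50/200]
5 hosts opened.

5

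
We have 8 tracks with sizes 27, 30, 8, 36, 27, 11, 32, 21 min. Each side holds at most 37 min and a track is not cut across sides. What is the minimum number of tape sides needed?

6

Total = 36 + 32 + 30 + 27 + 27 + 21 + 11 + 8 = 192 min.
Lower bound: ⌈192/37⌉ = 6 tape sides.
A packing using 6 tape sides:
  side 1: 36 = 36
  side 2: 32 = 32
  side 3: 30 = 30
  side 4: 27 + 8 = 35
  side 5: 27 = 27
  side 6: 21 + 11 = 32
This matches the lower bound, so 6 is optimal.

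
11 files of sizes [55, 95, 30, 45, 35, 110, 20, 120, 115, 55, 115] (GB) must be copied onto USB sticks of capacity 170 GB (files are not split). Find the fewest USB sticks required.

Total = 120 + 115 + 115 + 110 + 95 + 55 + 55 + 45 + 35 + 30 + 20 = 795 GB.
Lower bound: ⌈795/170⌉ = 5 USB sticks.
A packing using 5 USB sticks:
  USB stick 1: 120 + 45 = 165
  USB stick 2: 115 + 55 = 170
  USB stick 3: 115 + 55 = 170
  USB stick 4: 110 + 35 + 20 = 165
  USB stick 5: 95 + 30 = 125
This matches the lower bound, so 5 is optimal.

5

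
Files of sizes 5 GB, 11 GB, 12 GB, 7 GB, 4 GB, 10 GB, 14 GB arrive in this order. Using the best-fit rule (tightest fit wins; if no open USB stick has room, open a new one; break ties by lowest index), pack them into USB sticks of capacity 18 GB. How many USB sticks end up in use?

4

  5 → USB stick 1 (new)  [load 5/18]
  11 → USB stick 1  [load 16/18]
  12 → USB stick 2 (new)  [load 12/18]
  7 → USB stick 3 (new)  [load 7/18]
  4 → USB stick 2  [load 16/18]
  10 → USB stick 3  [load 17/18]
  14 → USB stick 4 (new)  [load 14/18]
4 USB sticks opened.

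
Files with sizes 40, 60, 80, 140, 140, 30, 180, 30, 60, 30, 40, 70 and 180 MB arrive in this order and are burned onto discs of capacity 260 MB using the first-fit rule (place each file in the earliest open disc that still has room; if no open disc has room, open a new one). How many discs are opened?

  40 → disc 1 (new)  [load 40/260]
  60 → disc 1  [load 100/260]
  80 → disc 1  [load 180/260]
  140 → disc 2 (new)  [load 140/260]
  140 → disc 3 (new)  [load 140/260]
  30 → disc 1  [load 210/260]
  180 → disc 4 (new)  [load 180/260]
  30 → disc 1  [load 240/260]
  60 → disc 2  [load 200/260]
  30 → disc 2  [load 230/260]
  40 → disc 3  [load 180/260]
  70 → disc 3  [load 250/260]
  180 → disc 5 (new)  [load 180/260]
5 discs opened.

5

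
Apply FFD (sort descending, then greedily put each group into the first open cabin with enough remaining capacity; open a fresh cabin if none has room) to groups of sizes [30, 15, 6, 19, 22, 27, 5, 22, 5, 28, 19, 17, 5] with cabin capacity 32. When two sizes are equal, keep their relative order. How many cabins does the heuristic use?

8

Sorted descending: 30, 28, 27, 22, 22, 19, 19, 17, 15, 6, 5, 5, 5.
  30 → cabin 1 (new)  [load 30/32]
  28 → cabin 2 (new)  [load 28/32]
  27 → cabin 3 (new)  [load 27/32]
  22 → cabin 4 (new)  [load 22/32]
  22 → cabin 5 (new)  [load 22/32]
  19 → cabin 6 (new)  [load 19/32]
  19 → cabin 7 (new)  [load 19/32]
  17 → cabin 8 (new)  [load 17/32]
  15 → cabin 8  [load 32/32]
  6 → cabin 4  [load 28/32]
  5 → cabin 3  [load 32/32]
  5 → cabin 5  [load 27/32]
  5 → cabin 5  [load 32/32]
8 cabins opened.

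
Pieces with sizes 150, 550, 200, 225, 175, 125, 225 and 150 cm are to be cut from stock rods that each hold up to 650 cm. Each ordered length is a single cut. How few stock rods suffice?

3

Total = 550 + 225 + 225 + 200 + 175 + 150 + 150 + 125 = 1800 cm.
Lower bound: ⌈1800/650⌉ = 3 stock rods.
A packing using 3 stock rods:
  stock rod 1: 550 = 550
  stock rod 2: 225 + 225 + 200 = 650
  stock rod 3: 175 + 150 + 150 + 125 = 600
This matches the lower bound, so 3 is optimal.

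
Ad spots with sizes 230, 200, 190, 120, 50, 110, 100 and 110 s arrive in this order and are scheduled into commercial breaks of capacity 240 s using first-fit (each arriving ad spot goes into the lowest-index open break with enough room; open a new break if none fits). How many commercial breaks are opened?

  230 → break 1 (new)  [load 230/240]
  200 → break 2 (new)  [load 200/240]
  190 → break 3 (new)  [load 190/240]
  120 → break 4 (new)  [load 120/240]
  50 → break 3  [load 240/240]
  110 → break 4  [load 230/240]
  100 → break 5 (new)  [load 100/240]
  110 → break 5  [load 210/240]
5 commercial breaks opened.

5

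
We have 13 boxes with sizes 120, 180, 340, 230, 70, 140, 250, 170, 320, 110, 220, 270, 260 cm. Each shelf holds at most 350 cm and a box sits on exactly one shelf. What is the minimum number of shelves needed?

9

Total = 340 + 320 + 270 + 260 + 250 + 230 + 220 + 180 + 170 + 140 + 120 + 110 + 70 = 2680 cm.
Lower bound: ⌈2680/350⌉ = 8 shelves.
A packing using 9 shelves:
  shelf 1: 340 = 340
  shelf 2: 320 = 320
  shelf 3: 270 + 70 = 340
  shelf 4: 260 = 260
  shelf 5: 250 = 250
  shelf 6: 230 + 120 = 350
  shelf 7: 220 + 110 = 330
  shelf 8: 180 + 170 = 350
  shelf 9: 140 = 140
No arrangement into 8 shelves stays within capacity, so 9 is optimal.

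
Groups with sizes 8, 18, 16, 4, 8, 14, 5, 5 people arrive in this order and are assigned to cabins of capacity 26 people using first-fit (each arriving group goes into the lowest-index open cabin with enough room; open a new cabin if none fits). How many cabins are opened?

4

  8 → cabin 1 (new)  [load 8/26]
  18 → cabin 1  [load 26/26]
  16 → cabin 2 (new)  [load 16/26]
  4 → cabin 2  [load 20/26]
  8 → cabin 3 (new)  [load 8/26]
  14 → cabin 3  [load 22/26]
  5 → cabin 2  [load 25/26]
  5 → cabin 4 (new)  [load 5/26]
4 cabins opened.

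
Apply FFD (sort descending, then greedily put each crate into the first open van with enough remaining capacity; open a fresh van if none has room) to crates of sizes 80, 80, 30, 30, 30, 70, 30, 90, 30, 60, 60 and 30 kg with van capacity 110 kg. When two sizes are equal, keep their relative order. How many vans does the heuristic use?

7

Sorted descending: 90, 80, 80, 70, 60, 60, 30, 30, 30, 30, 30, 30.
  90 → van 1 (new)  [load 90/110]
  80 → van 2 (new)  [load 80/110]
  80 → van 3 (new)  [load 80/110]
  70 → van 4 (new)  [load 70/110]
  60 → van 5 (new)  [load 60/110]
  60 → van 6 (new)  [load 60/110]
  30 → van 2  [load 110/110]
  30 → van 3  [load 110/110]
  30 → van 4  [load 100/110]
  30 → van 5  [load 90/110]
  30 → van 6  [load 90/110]
  30 → van 7 (new)  [load 30/110]
7 vans opened.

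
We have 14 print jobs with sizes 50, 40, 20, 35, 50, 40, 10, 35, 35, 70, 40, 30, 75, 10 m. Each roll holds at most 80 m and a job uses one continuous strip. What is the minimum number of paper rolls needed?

Total = 75 + 70 + 50 + 50 + 40 + 40 + 40 + 35 + 35 + 35 + 30 + 20 + 10 + 10 = 540 m.
Lower bound: ⌈540/80⌉ = 7 paper rolls.
A packing using 7 paper rolls:
  roll 1: 75 = 75
  roll 2: 70 + 10 = 80
  roll 3: 50 + 30 = 80
  roll 4: 50 + 20 + 10 = 80
  roll 5: 40 + 40 = 80
  roll 6: 40 + 35 = 75
  roll 7: 35 + 35 = 70
This matches the lower bound, so 7 is optimal.

7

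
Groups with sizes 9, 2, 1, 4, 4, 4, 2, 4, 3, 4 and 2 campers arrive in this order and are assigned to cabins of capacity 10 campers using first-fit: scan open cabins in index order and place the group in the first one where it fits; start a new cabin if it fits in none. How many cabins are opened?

  9 → cabin 1 (new)  [load 9/10]
  2 → cabin 2 (new)  [load 2/10]
  1 → cabin 1  [load 10/10]
  4 → cabin 2  [load 6/10]
  4 → cabin 2  [load 10/10]
  4 → cabin 3 (new)  [load 4/10]
  2 → cabin 3  [load 6/10]
  4 → cabin 3  [load 10/10]
  3 → cabin 4 (new)  [load 3/10]
  4 → cabin 4  [load 7/10]
  2 → cabin 4  [load 9/10]
4 cabins opened.

4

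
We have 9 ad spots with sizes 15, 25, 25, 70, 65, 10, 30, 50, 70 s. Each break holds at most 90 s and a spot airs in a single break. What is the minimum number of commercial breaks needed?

Total = 70 + 70 + 65 + 50 + 30 + 25 + 25 + 15 + 10 = 360 s.
Lower bound: ⌈360/90⌉ = 4 commercial breaks.
A packing using 5 commercial breaks:
  break 1: 70 + 15 = 85
  break 2: 70 + 10 = 80
  break 3: 65 + 25 = 90
  break 4: 50 + 30 = 80
  break 5: 25 = 25
No arrangement into 4 commercial breaks stays within capacity, so 5 is optimal.

5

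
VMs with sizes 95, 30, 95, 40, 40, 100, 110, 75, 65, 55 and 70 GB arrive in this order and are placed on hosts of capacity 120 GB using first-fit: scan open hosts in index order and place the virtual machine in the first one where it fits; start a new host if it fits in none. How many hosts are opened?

  95 → host 1 (new)  [load 95/120]
  30 → host 2 (new)  [load 30/120]
  95 → host 3 (new)  [load 95/120]
  40 → host 2  [load 70/120]
  40 → host 2  [load 110/120]
  100 → host 4 (new)  [load 100/120]
  110 → host 5 (new)  [load 110/120]
  75 → host 6 (new)  [load 75/120]
  65 → host 7 (new)  [load 65/120]
  55 → host 7  [load 120/120]
  70 → host 8 (new)  [load 70/120]
8 hosts opened.

8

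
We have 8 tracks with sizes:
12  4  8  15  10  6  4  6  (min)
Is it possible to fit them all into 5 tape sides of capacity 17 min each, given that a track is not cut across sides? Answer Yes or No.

Yes

A valid assignment using 5 tape sides:
  side 1: 15 = 15
  side 2: 12 + 4 = 16
  side 3: 10 + 6 = 16
  side 4: 8 + 6 = 14
  side 5: 4 = 4
Every load is within 17 min, so 5 tape sides suffice.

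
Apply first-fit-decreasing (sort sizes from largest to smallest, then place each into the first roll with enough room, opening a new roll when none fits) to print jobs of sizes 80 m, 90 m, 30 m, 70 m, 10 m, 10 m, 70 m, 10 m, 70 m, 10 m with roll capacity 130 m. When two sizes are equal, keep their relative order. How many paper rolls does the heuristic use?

5

Sorted descending: 90, 80, 70, 70, 70, 30, 10, 10, 10, 10.
  90 → roll 1 (new)  [load 90/130]
  80 → roll 2 (new)  [load 80/130]
  70 → roll 3 (new)  [load 70/130]
  70 → roll 4 (new)  [load 70/130]
  70 → roll 5 (new)  [load 70/130]
  30 → roll 1  [load 120/130]
  10 → roll 1  [load 130/130]
  10 → roll 2  [load 90/130]
  10 → roll 2  [load 100/130]
  10 → roll 2  [load 110/130]
5 paper rolls opened.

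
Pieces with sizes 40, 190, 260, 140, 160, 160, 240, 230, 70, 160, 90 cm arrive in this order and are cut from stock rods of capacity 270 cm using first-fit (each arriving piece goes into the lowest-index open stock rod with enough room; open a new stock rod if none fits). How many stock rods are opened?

  40 → stock rod 1 (new)  [load 40/270]
  190 → stock rod 1  [load 230/270]
  260 → stock rod 2 (new)  [load 260/270]
  140 → stock rod 3 (new)  [load 140/270]
  160 → stock rod 4 (new)  [load 160/270]
  160 → stock rod 5 (new)  [load 160/270]
  240 → stock rod 6 (new)  [load 240/270]
  230 → stock rod 7 (new)  [load 230/270]
  70 → stock rod 3  [load 210/270]
  160 → stock rod 8 (new)  [load 160/270]
  90 → stock rod 4  [load 250/270]
8 stock rods opened.

8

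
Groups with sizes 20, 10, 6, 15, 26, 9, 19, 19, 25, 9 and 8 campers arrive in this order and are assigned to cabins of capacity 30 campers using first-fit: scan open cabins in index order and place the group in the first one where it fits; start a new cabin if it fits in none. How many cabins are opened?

  20 → cabin 1 (new)  [load 20/30]
  10 → cabin 1  [load 30/30]
  6 → cabin 2 (new)  [load 6/30]
  15 → cabin 2  [load 21/30]
  26 → cabin 3 (new)  [load 26/30]
  9 → cabin 2  [load 30/30]
  19 → cabin 4 (new)  [load 19/30]
  19 → cabin 5 (new)  [load 19/30]
  25 → cabin 6 (new)  [load 25/30]
  9 → cabin 4  [load 28/30]
  8 → cabin 5  [load 27/30]
6 cabins opened.

6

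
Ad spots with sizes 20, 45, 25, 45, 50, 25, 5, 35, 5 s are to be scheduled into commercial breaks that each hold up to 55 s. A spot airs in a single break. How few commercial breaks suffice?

Total = 50 + 45 + 45 + 35 + 25 + 25 + 20 + 5 + 5 = 255 s.
Lower bound: ⌈255/55⌉ = 5 commercial breaks.
A packing using 5 commercial breaks:
  break 1: 50 + 5 = 55
  break 2: 45 + 5 = 50
  break 3: 45 = 45
  break 4: 35 + 20 = 55
  break 5: 25 + 25 = 50
This matches the lower bound, so 5 is optimal.

5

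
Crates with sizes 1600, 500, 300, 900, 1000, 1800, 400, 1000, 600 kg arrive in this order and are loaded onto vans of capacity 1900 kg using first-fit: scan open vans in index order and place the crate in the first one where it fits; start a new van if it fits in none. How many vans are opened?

5

  1600 → van 1 (new)  [load 1600/1900]
  500 → van 2 (new)  [load 500/1900]
  300 → van 1  [load 1900/1900]
  900 → van 2  [load 1400/1900]
  1000 → van 3 (new)  [load 1000/1900]
  1800 → van 4 (new)  [load 1800/1900]
  400 → van 2  [load 1800/1900]
  1000 → van 5 (new)  [load 1000/1900]
  600 → van 3  [load 1600/1900]
5 vans opened.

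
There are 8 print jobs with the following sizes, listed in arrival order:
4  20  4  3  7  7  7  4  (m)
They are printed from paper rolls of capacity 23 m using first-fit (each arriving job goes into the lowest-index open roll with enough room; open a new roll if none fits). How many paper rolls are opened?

  4 → roll 1 (new)  [load 4/23]
  20 → roll 2 (new)  [load 20/23]
  4 → roll 1  [load 8/23]
  3 → roll 1  [load 11/23]
  7 → roll 1  [load 18/23]
  7 → roll 3 (new)  [load 7/23]
  7 → roll 3  [load 14/23]
  4 → roll 1  [load 22/23]
3 paper rolls opened.

3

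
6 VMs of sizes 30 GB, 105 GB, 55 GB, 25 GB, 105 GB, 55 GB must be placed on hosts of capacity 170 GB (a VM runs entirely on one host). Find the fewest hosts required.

Total = 105 + 105 + 55 + 55 + 30 + 25 = 375 GB.
Lower bound: ⌈375/170⌉ = 3 hosts.
A packing using 3 hosts:
  host 1: 105 + 55 = 160
  host 2: 105 + 55 = 160
  host 3: 30 + 25 = 55
This matches the lower bound, so 3 is optimal.

3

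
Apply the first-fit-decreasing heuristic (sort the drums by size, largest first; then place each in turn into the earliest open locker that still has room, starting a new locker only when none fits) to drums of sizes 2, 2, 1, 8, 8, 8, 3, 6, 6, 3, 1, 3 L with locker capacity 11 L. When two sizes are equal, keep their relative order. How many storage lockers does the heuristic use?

5

Sorted descending: 8, 8, 8, 6, 6, 3, 3, 3, 2, 2, 1, 1.
  8 → locker 1 (new)  [load 8/11]
  8 → locker 2 (new)  [load 8/11]
  8 → locker 3 (new)  [load 8/11]
  6 → locker 4 (new)  [load 6/11]
  6 → locker 5 (new)  [load 6/11]
  3 → locker 1  [load 11/11]
  3 → locker 2  [load 11/11]
  3 → locker 3  [load 11/11]
  2 → locker 4  [load 8/11]
  2 → locker 4  [load 10/11]
  1 → locker 4  [load 11/11]
  1 → locker 5  [load 7/11]
5 storage lockers opened.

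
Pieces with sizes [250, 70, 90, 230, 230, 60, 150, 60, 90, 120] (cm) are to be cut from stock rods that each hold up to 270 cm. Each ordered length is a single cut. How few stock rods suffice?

Total = 250 + 230 + 230 + 150 + 120 + 90 + 90 + 70 + 60 + 60 = 1350 cm.
Lower bound: ⌈1350/270⌉ = 5 stock rods.
A packing using 6 stock rods:
  stock rod 1: 250 = 250
  stock rod 2: 230 = 230
  stock rod 3: 230 = 230
  stock rod 4: 150 + 120 = 270
  stock rod 5: 90 + 90 + 70 = 250
  stock rod 6: 60 + 60 = 120
No arrangement into 5 stock rods stays within capacity, so 6 is optimal.

6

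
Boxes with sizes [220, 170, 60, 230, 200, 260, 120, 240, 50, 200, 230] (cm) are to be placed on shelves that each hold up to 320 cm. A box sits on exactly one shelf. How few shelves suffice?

Total = 260 + 240 + 230 + 230 + 220 + 200 + 200 + 170 + 120 + 60 + 50 = 1980 cm.
Lower bound: ⌈1980/320⌉ = 7 shelves.
Also, 8 boxes each exceed 160 cm, and no two of those can share a shelf, so at least 8 shelves are needed.
A packing using 8 shelves:
  shelf 1: 260 + 60 = 320
  shelf 2: 240 + 50 = 290
  shelf 3: 230 = 230
  shelf 4: 230 = 230
  shelf 5: 220 = 220
  shelf 6: 200 + 120 = 320
  shelf 7: 200 = 200
  shelf 8: 170 = 170
This matches the lower bound, so 8 is optimal.

8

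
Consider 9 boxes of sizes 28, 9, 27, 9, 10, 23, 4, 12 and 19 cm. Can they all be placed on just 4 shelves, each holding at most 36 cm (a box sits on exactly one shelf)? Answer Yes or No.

Total = 141 cm; ⌈141/36⌉ = 4.
The bound of 4 does not rule out 4, but exhaustive search shows no assignment into 4 shelves of capacity 36 cm exists — the minimum is 5.

No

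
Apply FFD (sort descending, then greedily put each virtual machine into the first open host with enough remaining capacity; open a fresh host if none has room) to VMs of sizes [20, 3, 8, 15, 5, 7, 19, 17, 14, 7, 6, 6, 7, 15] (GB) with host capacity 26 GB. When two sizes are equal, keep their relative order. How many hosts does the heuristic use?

6

Sorted descending: 20, 19, 17, 15, 15, 14, 8, 7, 7, 7, 6, 6, 5, 3.
  20 → host 1 (new)  [load 20/26]
  19 → host 2 (new)  [load 19/26]
  17 → host 3 (new)  [load 17/26]
  15 → host 4 (new)  [load 15/26]
  15 → host 5 (new)  [load 15/26]
  14 → host 6 (new)  [load 14/26]
  8 → host 3  [load 25/26]
  7 → host 2  [load 26/26]
  7 → host 4  [load 22/26]
  7 → host 5  [load 22/26]
  6 → host 1  [load 26/26]
  6 → host 6  [load 20/26]
  5 → host 6  [load 25/26]
  3 → host 4  [load 25/26]
6 hosts opened.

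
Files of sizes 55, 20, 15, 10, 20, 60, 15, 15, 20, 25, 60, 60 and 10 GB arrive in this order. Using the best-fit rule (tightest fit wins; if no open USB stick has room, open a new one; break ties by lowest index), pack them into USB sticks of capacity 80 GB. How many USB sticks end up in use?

  55 → USB stick 1 (new)  [load 55/80]
  20 → USB stick 1  [load 75/80]
  15 → USB stick 2 (new)  [load 15/80]
  10 → USB stick 2  [load 25/80]
  20 → USB stick 2  [load 45/80]
  60 → USB stick 3 (new)  [load 60/80]
  15 → USB stick 3  [load 75/80]
  15 → USB stick 2  [load 60/80]
  20 → USB stick 2  [load 80/80]
  25 → USB stick 4 (new)  [load 25/80]
  60 → USB stick 5 (new)  [load 60/80]
  60 → USB stick 6 (new)  [load 60/80]
  10 → USB stick 5  [load 70/80]
6 USB sticks opened.

6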